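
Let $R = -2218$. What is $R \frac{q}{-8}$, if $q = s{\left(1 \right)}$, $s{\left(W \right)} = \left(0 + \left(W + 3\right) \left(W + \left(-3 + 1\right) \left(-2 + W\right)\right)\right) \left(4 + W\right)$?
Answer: $16635$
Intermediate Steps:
$s{\left(W \right)} = \left(3 + W\right) \left(4 + W\right) \left(4 - W\right)$ ($s{\left(W \right)} = \left(0 + \left(3 + W\right) \left(W - 2 \left(-2 + W\right)\right)\right) \left(4 + W\right) = \left(0 + \left(3 + W\right) \left(W - \left(-4 + 2 W\right)\right)\right) \left(4 + W\right) = \left(0 + \left(3 + W\right) \left(4 - W\right)\right) \left(4 + W\right) = \left(3 + W\right) \left(4 - W\right) \left(4 + W\right) = \left(3 + W\right) \left(4 + W\right) \left(4 - W\right)$)
$q = 60$ ($q = 48 - 1^{3} - 3 \cdot 1^{2} + 16 \cdot 1 = 48 - 1 - 3 + 16 = 60$)
$R \frac{q}{-8} = - 2218 \frac{60}{-8} = - 2218 \cdot 60 \left(- \frac{1}{8}\right) = \left(-2218\right) \left(- \frac{15}{2}\right) = 16635$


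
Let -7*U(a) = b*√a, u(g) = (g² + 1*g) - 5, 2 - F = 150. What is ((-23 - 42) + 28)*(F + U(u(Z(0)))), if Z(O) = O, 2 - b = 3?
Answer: 5476 - 37*I*√5/7 ≈ 5476.0 - 11.819*I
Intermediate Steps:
b = -1 (b = 2 - 1*3 = 2 - 3 = -1)
F = -148 (F = 2 - 1*150 = 2 - 150 = -148)
u(g) = -5 + g + g² (u(g) = (g² + g) - 5 = (g + g²) - 5 = -5 + g + g²)
U(a) = √a/7 (U(a) = -(-1)*√a/7 = √a/7)
((-23 - 42) + 28)*(F + U(u(Z(0)))) = ((-23 - 42) + 28)*(-148 + √(-5 + 0 + 0²)/7) = (-65 + 28)*(-148 + √(-5 + 0 + 0)/7) = -37*(-148 + √(-5)/7) = -37*(-148 + (I*√5)/7) = -37*(-148 + I*√5/7) = 5476 - 37*I*√5/7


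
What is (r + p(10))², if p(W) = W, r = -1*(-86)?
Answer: 9216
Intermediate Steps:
r = 86
(r + p(10))² = (86 + 10)² = 96² = 9216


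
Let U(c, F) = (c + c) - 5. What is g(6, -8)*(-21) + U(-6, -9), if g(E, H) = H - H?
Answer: -17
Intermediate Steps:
g(E, H) = 0
U(c, F) = -5 + 2*c (U(c, F) = 2*c - 5 = -5 + 2*c)
g(6, -8)*(-21) + U(-6, -9) = 0*(-21) + (-5 + 2*(-6)) = 0 + (-5 - 12) = 0 - 17 = -17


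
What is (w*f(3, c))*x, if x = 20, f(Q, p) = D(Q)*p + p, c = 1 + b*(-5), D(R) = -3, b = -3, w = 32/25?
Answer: -4096/5 ≈ -819.20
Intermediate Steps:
w = 32/25 (w = 32*(1/25) = 32/25 ≈ 1.2800)
c = 16 (c = 1 - 3*(-5) = 1 + 15 = 16)
f(Q, p) = -2*p (f(Q, p) = -3*p + p = -2*p)
(w*f(3, c))*x = (32*(-2*16)/25)*20 = ((32/25)*(-32))*20 = -1024/25*20 = -4096/5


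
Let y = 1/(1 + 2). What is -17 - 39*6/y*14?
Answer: -9845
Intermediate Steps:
y = ⅓ (y = 1/3 = ⅓ ≈ 0.33333)
-17 - 39*6/y*14 = -17 - 39*6/(⅓)*14 = -17 - 39*6*3*14 = -17 - 702*14 = -17 - 39*252 = -17 - 9828 = -9845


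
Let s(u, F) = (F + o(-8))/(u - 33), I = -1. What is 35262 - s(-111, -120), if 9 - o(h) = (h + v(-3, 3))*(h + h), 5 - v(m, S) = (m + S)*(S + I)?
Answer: 1692523/48 ≈ 35261.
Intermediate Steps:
v(m, S) = 5 - (-1 + S)*(S + m) (v(m, S) = 5 - (m + S)*(S - 1) = 5 - (S + m)*(-1 + S) = 5 - (-1 + S)*(S + m))
o(h) = 9 - 2*h*(5 + h) (o(h) = 9 - (h + (5 + 3 - 3 - 1*3² - 1*3*(-3)))*(h + h) = 9 - (h + (5 + 3 - 3 - 1*9 + 9))*2*h = 9 - (h + (5 + 3 - 3 - 9 + 9))*2*h = 9 - (h + 5)*2*h = 9 - (5 + h)*2*h = 9 - 2*h*(5 + h))
s(u, F) = (-39 + F)/(-33 + u) (s(u, F) = (F + (9 - 10*(-8) - 2*(-8)²))/(u - 33) = (F + (9 + 80 - 2*64))/(-33 + u) = (F + (9 + 80 - 128))/(-33 + u) = (F - 39)/(-33 + u) = (-39 + F)/(-33 + u))
35262 - s(-111, -120) = 35262 - (-39 - 120)/(-33 - 111) = 35262 - (-159)/(-144) = 35262 - (-1)*(-159)/144 = 35262 - 1*53/48 = 35262 - 53/48 = 1692523/48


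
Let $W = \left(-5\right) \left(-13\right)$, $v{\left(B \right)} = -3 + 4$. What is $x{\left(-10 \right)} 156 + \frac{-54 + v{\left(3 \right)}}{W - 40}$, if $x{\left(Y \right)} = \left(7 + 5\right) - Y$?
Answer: $\frac{85747}{25} \approx 3429.9$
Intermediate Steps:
$x{\left(Y \right)} = 12 - Y$
$v{\left(B \right)} = 1$
$W = 65$
$x{\left(-10 \right)} 156 + \frac{-54 + v{\left(3 \right)}}{W - 40} = \left(12 - -10\right) 156 + \frac{-54 + 1}{65 - 40} = \left(12 + 10\right) 156 - \frac{53}{25} = 22 \cdot 156 - \frac{53}{25} = 3432 - \frac{53}{25} = \frac{85747}{25}$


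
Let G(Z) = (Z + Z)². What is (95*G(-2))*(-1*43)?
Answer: -65360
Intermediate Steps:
G(Z) = 4*Z² (G(Z) = (2*Z)² = 4*Z²)
(95*G(-2))*(-1*43) = (95*(4*(-2)²))*(-1*43) = (95*(4*4))*(-43) = (95*16)*(-43) = 1520*(-43) = -65360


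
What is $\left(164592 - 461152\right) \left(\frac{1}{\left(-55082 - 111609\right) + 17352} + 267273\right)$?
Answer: $- \frac{11836979631841760}{149339} \approx -7.9263 \cdot 10^{10}$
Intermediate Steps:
$\left(164592 - 461152\right) \left(\frac{1}{\left(-55082 - 111609\right) + 17352} + 267273\right) = - 296560 \left(\frac{1}{-166691 + 17352} + 267273\right) = - 296560 \left(\frac{1}{-149339} + 267273\right) = - 296560 \left(- \frac{1}{149339} + 267273\right) = \left(-296560\right) \frac{39914282546}{149339} = - \frac{11836979631841760}{149339}$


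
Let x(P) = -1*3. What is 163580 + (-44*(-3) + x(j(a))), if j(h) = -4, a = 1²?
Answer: 163709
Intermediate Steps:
a = 1
x(P) = -3
163580 + (-44*(-3) + x(j(a))) = 163580 + (-44*(-3) - 3) = 163580 + (132 - 3) = 163580 + 129 = 163709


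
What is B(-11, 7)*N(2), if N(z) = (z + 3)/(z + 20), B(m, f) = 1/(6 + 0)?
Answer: 5/132 ≈ 0.037879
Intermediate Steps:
B(m, f) = ⅙ (B(m, f) = 1/6 = ⅙)
N(z) = (3 + z)/(20 + z)
B(-11, 7)*N(2) = ((3 + 2)/(20 + 2))/6 = (5/22)/6 = ((1/22)*5)/6 = (⅙)*(5/22) = 5/132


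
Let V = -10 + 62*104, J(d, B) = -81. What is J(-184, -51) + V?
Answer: 6357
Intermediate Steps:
V = 6438 (V = -10 + 6448 = 6438)
J(-184, -51) + V = -81 + 6438 = 6357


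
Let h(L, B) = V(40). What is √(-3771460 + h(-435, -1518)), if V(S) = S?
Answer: 2*I*√942855 ≈ 1942.0*I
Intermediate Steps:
h(L, B) = 40
√(-3771460 + h(-435, -1518)) = √(-3771460 + 40) = √(-3771420) = 2*I*√942855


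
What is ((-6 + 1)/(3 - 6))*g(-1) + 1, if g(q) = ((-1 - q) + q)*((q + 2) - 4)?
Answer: 6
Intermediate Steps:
g(q) = 2 - q (g(q) = -((2 + q) - 4) = -(-2 + q) = 2 - q)
((-6 + 1)/(3 - 6))*g(-1) + 1 = ((-6 + 1)/(3 - 6))*(2 - 1*(-1)) + 1 = (-5/(-3))*(2 + 1) + 1 = -5*(-⅓)*3 + 1 = (5/3)*3 + 1 = 5 + 1 = 6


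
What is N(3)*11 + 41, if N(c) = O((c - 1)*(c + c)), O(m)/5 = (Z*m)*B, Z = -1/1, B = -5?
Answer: 3341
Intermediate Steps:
Z = -1 (Z = -1*1 = -1)
O(m) = 25*m (O(m) = 5*(-m*(-5)) = 5*(5*m) = 25*m)
N(c) = 50*c*(-1 + c) (N(c) = 25*((c - 1)*(c + c)) = 25*((-1 + c)*(2*c)) = 25*(2*c*(-1 + c)) = 50*c*(-1 + c))
N(3)*11 + 41 = (50*3*(-1 + 3))*11 + 41 = (50*3*2)*11 + 41 = 300*11 + 41 = 3300 + 41 = 3341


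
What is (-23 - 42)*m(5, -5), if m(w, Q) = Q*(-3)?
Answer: -975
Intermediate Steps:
m(w, Q) = -3*Q
(-23 - 42)*m(5, -5) = (-23 - 42)*(-3*(-5)) = -65*15 = -975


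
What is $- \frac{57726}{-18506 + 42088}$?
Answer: $- \frac{28863}{11791} \approx -2.4479$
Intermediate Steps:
$- \frac{57726}{-18506 + 42088} = - \frac{57726}{23582} = \left(-57726\right) \frac{1}{23582} = - \frac{28863}{11791}$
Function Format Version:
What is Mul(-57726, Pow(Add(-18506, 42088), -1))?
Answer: Rational(-28863, 11791) ≈ -2.4479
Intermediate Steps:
Mul(-57726, Pow(Add(-18506, 42088), -1)) = Mul(-57726, Pow(23582, -1)) = Mul(-57726, Rational(1, 23582)) = Rational(-28863, 11791)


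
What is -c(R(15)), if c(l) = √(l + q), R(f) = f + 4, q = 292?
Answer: -√311 ≈ -17.635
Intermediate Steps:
R(f) = 4 + f
c(l) = √(292 + l) (c(l) = √(l + 292) = √(292 + l))
-c(R(15)) = -√(292 + (4 + 15)) = -√(292 + 19) = -√311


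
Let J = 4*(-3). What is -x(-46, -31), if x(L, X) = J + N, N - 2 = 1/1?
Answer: 9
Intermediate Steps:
N = 3 (N = 2 + 1/1 = 2 + 1 = 3)
J = -12
x(L, X) = -9 (x(L, X) = -12 + 3 = -9)
-x(-46, -31) = -1*(-9) = 9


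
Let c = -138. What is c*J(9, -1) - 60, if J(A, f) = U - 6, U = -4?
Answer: 1320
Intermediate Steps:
J(A, f) = -10 (J(A, f) = -4 - 6 = -10)
c*J(9, -1) - 60 = -138*(-10) - 60 = 1380 - 60 = 1320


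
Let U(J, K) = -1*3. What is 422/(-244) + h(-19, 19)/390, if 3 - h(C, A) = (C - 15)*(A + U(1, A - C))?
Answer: -3889/11895 ≈ -0.32694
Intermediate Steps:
U(J, K) = -3
h(C, A) = 3 - (-15 + C)*(-3 + A) (h(C, A) = 3 - (C - 15)*(A - 3) = 3 - (-15 + C)*(-3 + A))
422/(-244) + h(-19, 19)/390 = 422/(-244) + (-42 + 3*(-19) + 15*19 - 1*19*(-19))/390 = 422*(-1/244) + (-42 - 57 + 285 + 361)*(1/390) = -211/122 + 547*(1/390) = -211/122 + 547/390 = -3889/11895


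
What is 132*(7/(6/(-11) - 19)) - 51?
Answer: -21129/215 ≈ -98.274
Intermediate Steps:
132*(7/(6/(-11) - 19)) - 51 = 132*(7/(6*(-1/11) - 19)) - 51 = 132*(7/(-6/11 - 19)) - 51 = 132*(7/(-215/11)) - 51 = 132*(-11/215*7) - 51 = 132*(-77/215) - 51 = -10164/215 - 51 = -21129/215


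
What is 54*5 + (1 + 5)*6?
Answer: 306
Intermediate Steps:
54*5 + (1 + 5)*6 = 270 + 6*6 = 270 + 36 = 306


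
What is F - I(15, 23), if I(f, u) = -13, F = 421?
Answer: 434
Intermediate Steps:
F - I(15, 23) = 421 - 1*(-13) = 421 + 13 = 434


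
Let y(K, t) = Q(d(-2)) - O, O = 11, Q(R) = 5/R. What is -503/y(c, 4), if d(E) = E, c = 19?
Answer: 1006/27 ≈ 37.259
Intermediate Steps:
y(K, t) = -27/2 (y(K, t) = 5/(-2) - 1*11 = 5*(-½) - 11 = -5/2 - 11 = -27/2)
-503/y(c, 4) = -503/(-27/2) = -503*(-2/27) = 1006/27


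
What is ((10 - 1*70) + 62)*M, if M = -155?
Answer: -310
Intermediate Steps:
((10 - 1*70) + 62)*M = ((10 - 1*70) + 62)*(-155) = ((10 - 70) + 62)*(-155) = (-60 + 62)*(-155) = 2*(-155) = -310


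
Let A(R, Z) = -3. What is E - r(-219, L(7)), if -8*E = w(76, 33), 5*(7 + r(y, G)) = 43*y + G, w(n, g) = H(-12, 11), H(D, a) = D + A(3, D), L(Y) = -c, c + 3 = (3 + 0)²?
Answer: 75739/40 ≈ 1893.5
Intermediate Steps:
c = 6 (c = -3 + (3 + 0)² = -3 + 3² = -3 + 9 = 6)
L(Y) = -6 (L(Y) = -1*6 = -6)
H(D, a) = -3 + D (H(D, a) = D - 3 = -3 + D)
w(n, g) = -15 (w(n, g) = -3 - 12 = -15)
r(y, G) = -7 + G/5 + 43*y/5 (r(y, G) = -7 + (43*y + G)/5 = -7 + (G + 43*y)/5 = -7 + (G/5 + 43*y/5) = -7 + G/5 + 43*y/5)
E = 15/8 (E = -⅛*(-15) = 15/8 ≈ 1.8750)
E - r(-219, L(7)) = 15/8 - (-7 + (⅕)*(-6) + (43/5)*(-219)) = 15/8 - (-7 - 6/5 - 9417/5) = 15/8 - 1*(-9458/5) = 15/8 + 9458/5 = 75739/40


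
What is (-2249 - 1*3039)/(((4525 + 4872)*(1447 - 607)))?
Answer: -661/986685 ≈ -0.00066992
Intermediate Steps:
(-2249 - 1*3039)/(((4525 + 4872)*(1447 - 607))) = (-2249 - 3039)/((9397*840)) = -5288/7893480 = -5288*1/7893480 = -661/986685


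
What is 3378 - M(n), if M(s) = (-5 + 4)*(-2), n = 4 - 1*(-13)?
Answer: 3376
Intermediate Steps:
n = 17 (n = 4 + 13 = 17)
M(s) = 2 (M(s) = -1*(-2) = 2)
3378 - M(n) = 3378 - 1*2 = 3378 - 2 = 3376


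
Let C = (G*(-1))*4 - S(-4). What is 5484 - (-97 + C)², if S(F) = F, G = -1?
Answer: -2437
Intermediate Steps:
C = 8 (C = -1*(-1)*4 - 1*(-4) = 1*4 + 4 = 4 + 4 = 8)
5484 - (-97 + C)² = 5484 - (-97 + 8)² = 5484 - 1*(-89)² = 5484 - 1*7921 = 5484 - 7921 = -2437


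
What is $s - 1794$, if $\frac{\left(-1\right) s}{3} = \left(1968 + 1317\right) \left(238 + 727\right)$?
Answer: $-9511869$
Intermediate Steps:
$s = -9510075$ ($s = - 3 \left(1968 + 1317\right) \left(238 + 727\right) = - 3 \cdot 3285 \cdot 965 = \left(-3\right) 3170025 = -9510075$)
$s - 1794 = -9510075 - 1794 = -9511869$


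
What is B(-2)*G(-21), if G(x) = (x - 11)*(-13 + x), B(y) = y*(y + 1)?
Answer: 2176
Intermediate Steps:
B(y) = y*(1 + y)
G(x) = (-13 + x)*(-11 + x) (G(x) = (-11 + x)*(-13 + x) = (-13 + x)*(-11 + x))
B(-2)*G(-21) = (-2*(1 - 2))*(143 + (-21)**2 - 24*(-21)) = (-2*(-1))*(143 + 441 + 504) = 2*1088 = 2176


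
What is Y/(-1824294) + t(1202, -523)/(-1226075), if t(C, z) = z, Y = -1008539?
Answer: 1237498560187/2236721266050 ≈ 0.55326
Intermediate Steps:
Y/(-1824294) + t(1202, -523)/(-1226075) = -1008539/(-1824294) - 523/(-1226075) = -1008539*(-1/1824294) - 523*(-1/1226075) = 1008539/1824294 + 523/1226075 = 1237498560187/2236721266050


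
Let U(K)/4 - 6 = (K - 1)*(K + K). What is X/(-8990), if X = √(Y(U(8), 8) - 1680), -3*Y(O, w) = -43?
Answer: -I*√14991/26970 ≈ -0.0045398*I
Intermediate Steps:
U(K) = 24 + 8*K*(-1 + K) (U(K) = 24 + 4*((K - 1)*(K + K)) = 24 + 4*((-1 + K)*(2*K)) = 24 + 4*(2*K*(-1 + K)) = 24 + 8*K*(-1 + K))
Y(O, w) = 43/3 (Y(O, w) = -⅓*(-43) = 43/3)
X = I*√14991/3 (X = √(43/3 - 1680) = √(-4997/3) = I*√14991/3 ≈ 40.813*I)
X/(-8990) = (I*√14991/3)/(-8990) = (I*√14991/3)*(-1/8990) = -I*√14991/26970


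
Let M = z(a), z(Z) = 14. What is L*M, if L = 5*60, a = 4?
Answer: 4200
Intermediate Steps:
M = 14
L = 300
L*M = 300*14 = 4200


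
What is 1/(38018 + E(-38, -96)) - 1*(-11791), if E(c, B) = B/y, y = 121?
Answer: 54239566983/4600082 ≈ 11791.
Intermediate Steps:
E(c, B) = B/121
1/(38018 + E(-38, -96)) - 1*(-11791) = 1/(38018 + (1/121)*(-96)) - 1*(-11791) = 1/(38018 - 96/121) + 11791 = 1/(4600082/121) + 11791 = 121/4600082 + 11791 = 54239566983/4600082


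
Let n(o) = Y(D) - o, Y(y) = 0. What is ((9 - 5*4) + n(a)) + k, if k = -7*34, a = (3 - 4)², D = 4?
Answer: -250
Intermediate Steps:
a = 1 (a = (-1)² = 1)
k = -238
n(o) = -o (n(o) = 0 - o = -o)
((9 - 5*4) + n(a)) + k = ((9 - 5*4) - 1*1) - 238 = ((9 - 20) - 1) - 238 = (-11 - 1) - 238 = -12 - 238 = -250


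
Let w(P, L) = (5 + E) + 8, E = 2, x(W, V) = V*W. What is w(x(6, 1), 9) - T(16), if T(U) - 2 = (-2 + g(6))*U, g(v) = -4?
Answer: 109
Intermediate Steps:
T(U) = 2 - 6*U (T(U) = 2 + (-2 - 4)*U = 2 - 6*U)
w(P, L) = 15 (w(P, L) = (5 + 2) + 8 = 7 + 8 = 15)
w(x(6, 1), 9) - T(16) = 15 - (2 - 6*16) = 15 - (2 - 96) = 15 - 1*(-94) = 15 + 94 = 109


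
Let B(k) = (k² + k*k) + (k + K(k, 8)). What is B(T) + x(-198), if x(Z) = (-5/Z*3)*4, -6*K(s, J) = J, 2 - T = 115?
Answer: 838991/33 ≈ 25424.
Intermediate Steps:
T = -113 (T = 2 - 1*115 = 2 - 115 = -113)
K(s, J) = -J/6
x(Z) = -60/Z (x(Z) = -15/Z*4 = -60/Z)
B(k) = -4/3 + k + 2*k² (B(k) = (k² + k*k) + (k - ⅙*8) = (k² + k²) + (k - 4/3) = 2*k² + (-4/3 + k) = -4/3 + k + 2*k²)
B(T) + x(-198) = (-4/3 - 113 + 2*(-113)²) - 60/(-198) = (-4/3 - 113 + 2*12769) - 60*(-1/198) = (-4/3 - 113 + 25538) + 10/33 = 76271/3 + 10/33 = 838991/33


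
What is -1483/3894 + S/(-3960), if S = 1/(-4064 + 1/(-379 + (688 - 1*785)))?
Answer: -21516083452/56496050325 ≈ -0.38084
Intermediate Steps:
S = -476/1934465 (S = 1/(-4064 + 1/(-379 + (688 - 785))) = 1/(-4064 + 1/(-379 - 97)) = 1/(-4064 + 1/(-476)) = 1/(-4064 - 1/476) = 1/(-1934465/476) = -476/1934465 ≈ -0.00024606)
-1483/3894 + S/(-3960) = -1483/3894 - 476/1934465/(-3960) = -1483*1/3894 - 476/1934465*(-1/3960) = -1483/3894 + 119/1915120350 = -21516083452/56496050325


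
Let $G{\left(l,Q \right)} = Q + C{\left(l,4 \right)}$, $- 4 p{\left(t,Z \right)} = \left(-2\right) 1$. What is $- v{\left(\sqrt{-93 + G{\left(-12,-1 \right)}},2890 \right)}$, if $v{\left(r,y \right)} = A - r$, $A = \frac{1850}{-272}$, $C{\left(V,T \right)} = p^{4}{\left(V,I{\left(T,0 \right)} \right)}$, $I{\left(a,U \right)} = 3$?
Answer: $\frac{925}{136} + \frac{3 i \sqrt{167}}{4} \approx 6.8015 + 9.6921 i$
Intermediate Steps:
$p{\left(t,Z \right)} = \frac{1}{2}$ ($p{\left(t,Z \right)} = - \frac{\left(-2\right) 1}{4} = \left(- \frac{1}{4}\right) \left(-2\right) = \frac{1}{2}$)
$C{\left(V,T \right)} = \frac{1}{16}$ ($C{\left(V,T \right)} = \left(\frac{1}{2}\right)^{4} = \frac{1}{16}$)
$G{\left(l,Q \right)} = \frac{1}{16} + Q$ ($G{\left(l,Q \right)} = Q + \frac{1}{16} = \frac{1}{16} + Q$)
$A = - \frac{925}{136}$ ($A = 1850 \left(- \frac{1}{272}\right) = - \frac{925}{136} \approx -6.8015$)
$v{\left(r,y \right)} = - \frac{925}{136} - r$
$- v{\left(\sqrt{-93 + G{\left(-12,-1 \right)}},2890 \right)} = - (- \frac{925}{136} - \sqrt{-93 + \left(\frac{1}{16} - 1\right)}) = - (- \frac{925}{136} - \sqrt{-93 - \frac{15}{16}}) = - (- \frac{925}{136} - \sqrt{- \frac{1503}{16}}) = - (- \frac{925}{136} - \frac{3 i \sqrt{167}}{4}) = \frac{925}{136} + \frac{3 i \sqrt{167}}{4}$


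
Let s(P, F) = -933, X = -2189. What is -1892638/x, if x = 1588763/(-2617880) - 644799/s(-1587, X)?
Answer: -1540911441073840/562174696747 ≈ -2741.0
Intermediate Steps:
x = 562174696747/814160680 (x = 1588763/(-2617880) - 644799/(-933) = 1588763*(-1/2617880) - 644799*(-1/933) = -1588763/2617880 + 214933/311 = 562174696747/814160680 ≈ 690.50)
-1892638/x = -1892638/562174696747/814160680 = -1892638*814160680/562174696747 = -1540911441073840/562174696747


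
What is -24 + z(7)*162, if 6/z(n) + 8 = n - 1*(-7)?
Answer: 138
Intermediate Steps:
z(n) = 6/(-1 + n) (z(n) = 6/(-8 + (n - 1*(-7))) = 6/(-8 + (n + 7)) = 6/(-8 + (7 + n)) = 6/(-1 + n))
-24 + z(7)*162 = -24 + (6/(-1 + 7))*162 = -24 + (6/6)*162 = -24 + (6*(⅙))*162 = -24 + 1*162 = -24 + 162 = 138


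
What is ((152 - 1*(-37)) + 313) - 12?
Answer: 490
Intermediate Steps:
((152 - 1*(-37)) + 313) - 12 = ((152 + 37) + 313) - 12 = (189 + 313) - 12 = 502 - 12 = 490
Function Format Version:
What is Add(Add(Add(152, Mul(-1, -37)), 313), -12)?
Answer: 490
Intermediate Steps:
Add(Add(Add(152, Mul(-1, -37)), 313), -12) = Add(Add(Add(152, 37), 313), -12) = Add(Add(189, 313), -12) = Add(502, -12) = 490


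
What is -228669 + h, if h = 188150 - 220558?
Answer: -261077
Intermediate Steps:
h = -32408
-228669 + h = -228669 - 32408 = -261077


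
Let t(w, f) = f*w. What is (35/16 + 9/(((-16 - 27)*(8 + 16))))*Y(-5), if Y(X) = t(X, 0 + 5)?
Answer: -37475/688 ≈ -54.469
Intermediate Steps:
Y(X) = 5*X (Y(X) = (0 + 5)*X = 5*X)
(35/16 + 9/(((-16 - 27)*(8 + 16))))*Y(-5) = (35/16 + 9/(((-16 - 27)*(8 + 16))))*(5*(-5)) = (35*(1/16) + 9/((-43*24)))*(-25) = (35/16 + 9/(-1032))*(-25) = (35/16 + 9*(-1/1032))*(-25) = (35/16 - 3/344)*(-25) = (1499/688)*(-25) = -37475/688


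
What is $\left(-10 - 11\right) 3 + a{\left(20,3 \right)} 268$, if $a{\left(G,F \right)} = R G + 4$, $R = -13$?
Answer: $-68671$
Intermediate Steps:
$a{\left(G,F \right)} = 4 - 13 G$ ($a{\left(G,F \right)} = - 13 G + 4 = 4 - 13 G$)
$\left(-10 - 11\right) 3 + a{\left(20,3 \right)} 268 = \left(-10 - 11\right) 3 + \left(4 - 260\right) 268 = \left(-21\right) 3 + \left(4 - 260\right) 268 = -63 - 68608 = -68671$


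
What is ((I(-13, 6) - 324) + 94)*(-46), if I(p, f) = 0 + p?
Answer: 11178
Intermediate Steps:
I(p, f) = p
((I(-13, 6) - 324) + 94)*(-46) = ((-13 - 324) + 94)*(-46) = (-337 + 94)*(-46) = -243*(-46) = 11178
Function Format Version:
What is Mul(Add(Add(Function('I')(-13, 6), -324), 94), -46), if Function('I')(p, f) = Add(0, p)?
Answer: 11178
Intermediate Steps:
Function('I')(p, f) = p
Mul(Add(Add(Function('I')(-13, 6), -324), 94), -46) = Mul(Add(Add(-13, -324), 94), -46) = Mul(Add(-337, 94), -46) = Mul(-243, -46) = 11178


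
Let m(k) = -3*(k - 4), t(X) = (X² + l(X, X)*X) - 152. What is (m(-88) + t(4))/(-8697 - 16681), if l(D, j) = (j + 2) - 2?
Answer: -78/12689 ≈ -0.0061471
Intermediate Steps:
l(D, j) = j (l(D, j) = (2 + j) - 2 = j)
t(X) = -152 + 2*X² (t(X) = (X² + X*X) - 152 = (X² + X²) - 152 = 2*X² - 152 = -152 + 2*X²)
m(k) = 12 - 3*k (m(k) = -3*(-4 + k) = 12 - 3*k)
(m(-88) + t(4))/(-8697 - 16681) = ((12 - 3*(-88)) + (-152 + 2*4²))/(-8697 - 16681) = ((12 + 264) + (-152 + 2*16))/(-25378) = (276 + (-152 + 32))*(-1/25378) = (276 - 120)*(-1/25378) = 156*(-1/25378) = -78/12689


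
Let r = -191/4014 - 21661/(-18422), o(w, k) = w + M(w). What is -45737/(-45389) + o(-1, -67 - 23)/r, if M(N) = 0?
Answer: 114861359578/946685771407 ≈ 0.12133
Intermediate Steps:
o(w, k) = w (o(w, k) = w + 0 = w)
r = 20857163/18486477 (r = -191*1/4014 - 21661*(-1/18422) = -191/4014 + 21661/18422 = 20857163/18486477 ≈ 1.1282)
-45737/(-45389) + o(-1, -67 - 23)/r = -45737/(-45389) - 1/20857163/18486477 = -45737*(-1/45389) - 1*18486477/20857163 = 45737/45389 - 18486477/20857163 = 114861359578/946685771407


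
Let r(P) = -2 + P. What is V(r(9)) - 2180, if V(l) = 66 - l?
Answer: -2121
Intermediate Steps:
V(r(9)) - 2180 = (66 - (-2 + 9)) - 2180 = (66 - 1*7) - 2180 = (66 - 7) - 2180 = 59 - 2180 = -2121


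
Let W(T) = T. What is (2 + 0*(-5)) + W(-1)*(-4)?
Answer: 6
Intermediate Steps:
(2 + 0*(-5)) + W(-1)*(-4) = (2 + 0*(-5)) - 1*(-4) = (2 + 0) + 4 = 2 + 4 = 6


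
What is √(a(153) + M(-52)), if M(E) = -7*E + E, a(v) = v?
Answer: √465 ≈ 21.564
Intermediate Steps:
M(E) = -6*E
√(a(153) + M(-52)) = √(153 - 6*(-52)) = √(153 + 312) = √465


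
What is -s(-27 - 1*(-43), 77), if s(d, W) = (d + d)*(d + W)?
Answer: -2976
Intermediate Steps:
s(d, W) = 2*d*(W + d) (s(d, W) = (2*d)*(W + d) = 2*d*(W + d))
-s(-27 - 1*(-43), 77) = -2*(-27 - 1*(-43))*(77 + (-27 - 1*(-43))) = -2*(-27 + 43)*(77 + (-27 + 43)) = -2*16*(77 + 16) = -2*16*93 = -1*2976 = -2976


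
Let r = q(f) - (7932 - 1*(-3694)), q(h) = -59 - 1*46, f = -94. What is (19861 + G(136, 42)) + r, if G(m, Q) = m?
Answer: 8266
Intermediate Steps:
q(h) = -105 (q(h) = -59 - 46 = -105)
r = -11731 (r = -105 - (7932 - 1*(-3694)) = -105 - (7932 + 3694) = -105 - 1*11626 = -105 - 11626 = -11731)
(19861 + G(136, 42)) + r = (19861 + 136) - 11731 = 19997 - 11731 = 8266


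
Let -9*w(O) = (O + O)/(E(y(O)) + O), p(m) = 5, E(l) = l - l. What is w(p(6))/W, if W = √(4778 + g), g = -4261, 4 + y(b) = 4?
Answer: -2*√517/4653 ≈ -0.0097733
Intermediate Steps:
y(b) = 0 (y(b) = -4 + 4 = 0)
E(l) = 0
w(O) = -2/9 (w(O) = -(O + O)/(9*(0 + O)) = -2*O/(9*O) = -⅑*2 = -2/9)
W = √517 (W = √(4778 - 4261) = √517 ≈ 22.738)
w(p(6))/W = -2/9/√517 = (√517/517)*(-2/9) = -2*√517/4653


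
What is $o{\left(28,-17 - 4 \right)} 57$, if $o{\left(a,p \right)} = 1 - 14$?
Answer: $-741$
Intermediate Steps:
$o{\left(a,p \right)} = -13$ ($o{\left(a,p \right)} = 1 - 14 = -13$)
$o{\left(28,-17 - 4 \right)} 57 = \left(-13\right) 57 = -741$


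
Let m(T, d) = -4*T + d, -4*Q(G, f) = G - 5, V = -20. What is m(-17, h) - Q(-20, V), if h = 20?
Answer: 327/4 ≈ 81.750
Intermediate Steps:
Q(G, f) = 5/4 - G/4 (Q(G, f) = -(G - 5)/4 = -(-5 + G)/4 = 5/4 - G/4)
m(T, d) = d - 4*T
m(-17, h) - Q(-20, V) = (20 - 4*(-17)) - (5/4 - ¼*(-20)) = (20 + 68) - (5/4 + 5) = 88 - 1*25/4 = 88 - 25/4 = 327/4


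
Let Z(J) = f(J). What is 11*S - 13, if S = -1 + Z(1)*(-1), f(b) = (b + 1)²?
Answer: -68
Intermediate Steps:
f(b) = (1 + b)²
Z(J) = (1 + J)²
S = -5 (S = -1 + (1 + 1)²*(-1) = -1 + 2²*(-1) = -1 + 4*(-1) = -1 - 4 = -5)
11*S - 13 = 11*(-5) - 13 = -55 - 13 = -68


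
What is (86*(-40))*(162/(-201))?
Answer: 185760/67 ≈ 2772.5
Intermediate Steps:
(86*(-40))*(162/(-201)) = -557280*(-1)/201 = -3440*(-54/67) = 185760/67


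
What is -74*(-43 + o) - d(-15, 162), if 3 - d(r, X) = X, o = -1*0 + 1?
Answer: 3267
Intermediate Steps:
o = 1 (o = 0 + 1 = 1)
d(r, X) = 3 - X
-74*(-43 + o) - d(-15, 162) = -74*(-43 + 1) - (3 - 1*162) = -74*(-42) - (3 - 162) = 3108 - 1*(-159) = 3108 + 159 = 3267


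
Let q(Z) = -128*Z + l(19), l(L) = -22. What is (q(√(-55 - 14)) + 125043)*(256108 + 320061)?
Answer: 72033224549 - 73749632*I*√69 ≈ 7.2033e+10 - 6.1261e+8*I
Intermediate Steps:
q(Z) = -22 - 128*Z (q(Z) = -128*Z - 22 = -22 - 128*Z)
(q(√(-55 - 14)) + 125043)*(256108 + 320061) = ((-22 - 128*√(-55 - 14)) + 125043)*(256108 + 320061) = ((-22 - 128*I*√69) + 125043)*576169 = (125021 - 128*I*√69)*576169 = 72033224549 - 73749632*I*√69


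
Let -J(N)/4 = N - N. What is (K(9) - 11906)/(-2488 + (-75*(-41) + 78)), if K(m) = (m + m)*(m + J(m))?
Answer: -11744/665 ≈ -17.660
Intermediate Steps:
J(N) = 0 (J(N) = -4*(N - N) = -4*0 = 0)
K(m) = 2*m**2 (K(m) = (m + m)*(m + 0) = (2*m)*m = 2*m**2)
(K(9) - 11906)/(-2488 + (-75*(-41) + 78)) = (2*9**2 - 11906)/(-2488 + (-75*(-41) + 78)) = (2*81 - 11906)/(-2488 + (3075 + 78)) = (162 - 11906)/(-2488 + 3153) = -11744/665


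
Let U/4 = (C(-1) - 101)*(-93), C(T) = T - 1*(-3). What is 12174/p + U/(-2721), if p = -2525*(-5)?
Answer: -143942682/11450875 ≈ -12.570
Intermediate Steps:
C(T) = 3 + T (C(T) = T + 3 = 3 + T)
U = 36828 (U = 4*(((3 - 1) - 101)*(-93)) = 4*((2 - 101)*(-93)) = 4*(-99*(-93)) = 4*9207 = 36828)
p = 12625
12174/p + U/(-2721) = 12174/12625 + 36828/(-2721) = 12174*(1/12625) + 36828*(-1/2721) = 12174/12625 - 12276/907 = -143942682/11450875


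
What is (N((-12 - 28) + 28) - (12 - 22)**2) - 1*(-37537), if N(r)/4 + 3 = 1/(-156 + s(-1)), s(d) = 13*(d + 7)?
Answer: 1459573/39 ≈ 37425.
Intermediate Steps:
s(d) = 91 + 13*d (s(d) = 13*(7 + d) = 91 + 13*d)
N(r) = -470/39 (N(r) = -12 + 4/(-156 + (91 + 13*(-1))) = -12 + 4/(-156 + (91 - 13)) = -12 + 4/(-156 + 78) = -12 + 4/(-78) = -12 + 4*(-1/78) = -12 - 2/39 = -470/39)
(N((-12 - 28) + 28) - (12 - 22)**2) - 1*(-37537) = (-470/39 - (12 - 22)**2) - 1*(-37537) = (-470/39 - 1*(-10)**2) + 37537 = (-470/39 - 1*100) + 37537 = (-470/39 - 100) + 37537 = -4370/39 + 37537 = 1459573/39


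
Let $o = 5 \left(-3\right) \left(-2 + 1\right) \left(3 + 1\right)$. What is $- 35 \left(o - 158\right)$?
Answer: $3430$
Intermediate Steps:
$o = 60$ ($o = - 15 \left(\left(-1\right) 4\right) = \left(-15\right) \left(-4\right) = 60$)
$- 35 \left(o - 158\right) = - 35 \left(60 - 158\right) = \left(-35\right) \left(-98\right) = 3430$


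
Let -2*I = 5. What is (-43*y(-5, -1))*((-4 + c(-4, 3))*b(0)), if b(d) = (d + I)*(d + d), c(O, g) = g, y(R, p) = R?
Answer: 0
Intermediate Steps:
I = -5/2 (I = -½*5 = -5/2 ≈ -2.5000)
b(d) = 2*d*(-5/2 + d) (b(d) = (d - 5/2)*(d + d) = (-5/2 + d)*(2*d) = 2*d*(-5/2 + d))
(-43*y(-5, -1))*((-4 + c(-4, 3))*b(0)) = (-43*(-5))*((-4 + 3)*(0*(-5 + 2*0))) = 215*(-0*(-5 + 0)) = 215*(-0*(-5)) = 215*(-1*0) = 215*0 = 0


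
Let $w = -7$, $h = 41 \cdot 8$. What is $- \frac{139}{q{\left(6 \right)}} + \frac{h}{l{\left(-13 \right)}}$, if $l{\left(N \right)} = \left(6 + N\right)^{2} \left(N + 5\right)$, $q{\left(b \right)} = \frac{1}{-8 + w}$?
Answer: $\frac{102124}{49} \approx 2084.2$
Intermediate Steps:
$h = 328$
$q{\left(b \right)} = - \frac{1}{15}$ ($q{\left(b \right)} = \frac{1}{-8 - 7} = \frac{1}{-15} = - \frac{1}{15}$)
$l{\left(N \right)} = \left(6 + N\right)^{2} \left(5 + N\right)$
$- \frac{139}{q{\left(6 \right)}} + \frac{h}{l{\left(-13 \right)}} = - \frac{139}{- \frac{1}{15}} + \frac{328}{\left(6 - 13\right)^{2} \left(5 - 13\right)} = \left(-139\right) \left(-15\right) + \frac{328}{\left(-7\right)^{2} \left(-8\right)} = 2085 + \frac{328}{49 \left(-8\right)} = 2085 + \frac{328}{-392} = 2085 + 328 \left(- \frac{1}{392}\right) = 2085 - \frac{41}{49} = \frac{102124}{49}$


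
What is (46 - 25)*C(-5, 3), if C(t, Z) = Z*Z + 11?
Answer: 420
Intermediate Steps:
C(t, Z) = 11 + Z² (C(t, Z) = Z² + 11 = 11 + Z²)
(46 - 25)*C(-5, 3) = (46 - 25)*(11 + 3²) = 21*(11 + 9) = 21*20 = 420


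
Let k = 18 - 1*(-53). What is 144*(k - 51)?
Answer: 2880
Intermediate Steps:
k = 71 (k = 18 + 53 = 71)
144*(k - 51) = 144*(71 - 51) = 144*20 = 2880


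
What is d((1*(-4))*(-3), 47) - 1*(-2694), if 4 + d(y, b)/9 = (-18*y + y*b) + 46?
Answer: 6204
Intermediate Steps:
d(y, b) = 378 - 162*y + 9*b*y (d(y, b) = -36 + 9*((-18*y + y*b) + 46) = -36 + 9*((-18*y + b*y) + 46) = -36 + 9*(46 - 18*y + b*y) = -36 + (414 - 162*y + 9*b*y) = 378 - 162*y + 9*b*y)
d((1*(-4))*(-3), 47) - 1*(-2694) = (378 - 162*1*(-4)*(-3) + 9*47*((1*(-4))*(-3))) - 1*(-2694) = (378 - (-648)*(-3) + 9*47*(-4*(-3))) + 2694 = (378 - 162*12 + 9*47*12) + 2694 = (378 - 1944 + 5076) + 2694 = 3510 + 2694 = 6204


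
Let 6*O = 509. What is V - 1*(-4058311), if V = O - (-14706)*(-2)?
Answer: 24173903/6 ≈ 4.0290e+6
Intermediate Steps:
O = 509/6 (O = (1/6)*509 = 509/6 ≈ 84.833)
V = -175963/6 (V = 509/6 - (-14706)*(-2) = 509/6 - 817*36 = 509/6 - 29412 = -175963/6 ≈ -29327.)
V - 1*(-4058311) = -175963/6 - 1*(-4058311) = -175963/6 + 4058311 = 24173903/6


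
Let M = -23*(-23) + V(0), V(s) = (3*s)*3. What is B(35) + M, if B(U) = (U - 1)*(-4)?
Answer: 393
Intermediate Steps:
V(s) = 9*s
M = 529 (M = -23*(-23) + 9*0 = 529 + 0 = 529)
B(U) = 4 - 4*U (B(U) = (-1 + U)*(-4) = 4 - 4*U)
B(35) + M = (4 - 4*35) + 529 = (4 - 140) + 529 = -136 + 529 = 393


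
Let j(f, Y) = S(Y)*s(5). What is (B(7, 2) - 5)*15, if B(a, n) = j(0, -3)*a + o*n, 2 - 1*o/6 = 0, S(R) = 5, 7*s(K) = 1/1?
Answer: 360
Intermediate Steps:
s(K) = ⅐ (s(K) = (⅐)/1 = (⅐)*1 = ⅐)
j(f, Y) = 5/7 (j(f, Y) = 5*(⅐) = 5/7)
o = 12 (o = 12 - 6*0 = 12 + 0 = 12)
B(a, n) = 12*n + 5*a/7 (B(a, n) = 5*a/7 + 12*n = 12*n + 5*a/7)
(B(7, 2) - 5)*15 = ((12*2 + (5/7)*7) - 5)*15 = ((24 + 5) - 5)*15 = (29 - 5)*15 = 24*15 = 360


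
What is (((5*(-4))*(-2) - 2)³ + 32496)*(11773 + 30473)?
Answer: 3690948528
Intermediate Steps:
(((5*(-4))*(-2) - 2)³ + 32496)*(11773 + 30473) = ((-20*(-2) - 2)³ + 32496)*42246 = ((40 - 2)³ + 32496)*42246 = (38³ + 32496)*42246 = (54872 + 32496)*42246 = 87368*42246 = 3690948528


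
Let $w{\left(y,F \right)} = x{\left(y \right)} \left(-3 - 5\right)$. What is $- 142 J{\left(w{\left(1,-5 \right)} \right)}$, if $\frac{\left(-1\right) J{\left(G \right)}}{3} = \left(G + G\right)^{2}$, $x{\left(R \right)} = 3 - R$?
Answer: $436224$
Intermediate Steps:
$w{\left(y,F \right)} = -24 + 8 y$ ($w{\left(y,F \right)} = \left(3 - y\right) \left(-3 - 5\right) = \left(3 - y\right) \left(-8\right) = -24 + 8 y$)
$J{\left(G \right)} = - 12 G^{2}$ ($J{\left(G \right)} = - 3 \left(G + G\right)^{2} = - 3 \left(2 G\right)^{2} = - 3 \cdot 4 G^{2} = - 12 G^{2}$)
$- 142 J{\left(w{\left(1,-5 \right)} \right)} = - 142 \left(- 12 \left(-24 + 8 \cdot 1\right)^{2}\right) = - 142 \left(- 12 \left(-24 + 8\right)^{2}\right) = - 142 \left(- 12 \left(-16\right)^{2}\right) = - 142 \left(\left(-12\right) 256\right) = \left(-142\right) \left(-3072\right) = 436224$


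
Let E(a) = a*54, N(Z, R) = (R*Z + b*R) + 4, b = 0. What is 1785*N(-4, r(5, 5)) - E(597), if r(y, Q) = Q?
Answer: -60798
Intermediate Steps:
N(Z, R) = 4 + R*Z (N(Z, R) = (R*Z + 0*R) + 4 = (R*Z + 0) + 4 = R*Z + 4 = 4 + R*Z)
E(a) = 54*a
1785*N(-4, r(5, 5)) - E(597) = 1785*(4 + 5*(-4)) - 54*597 = 1785*(4 - 20) - 1*32238 = 1785*(-16) - 32238 = -28560 - 32238 = -60798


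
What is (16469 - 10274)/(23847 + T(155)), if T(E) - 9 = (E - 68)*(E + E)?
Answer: 2065/16942 ≈ 0.12189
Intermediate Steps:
T(E) = 9 + 2*E*(-68 + E) (T(E) = 9 + (E - 68)*(E + E) = 9 + (-68 + E)*(2*E) = 9 + 2*E*(-68 + E))
(16469 - 10274)/(23847 + T(155)) = (16469 - 10274)/(23847 + (9 - 136*155 + 2*155²)) = 6195/(23847 + (9 - 21080 + 2*24025)) = 6195/(23847 + (9 - 21080 + 48050)) = 6195/(23847 + 26979) = 6195/50826 = 6195*(1/50826) = 2065/16942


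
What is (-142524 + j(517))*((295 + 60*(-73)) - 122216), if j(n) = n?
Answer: 17935626107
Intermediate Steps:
(-142524 + j(517))*((295 + 60*(-73)) - 122216) = (-142524 + 517)*((295 + 60*(-73)) - 122216) = -142007*((295 - 4380) - 122216) = -142007*(-4085 - 122216) = -142007*(-126301) = 17935626107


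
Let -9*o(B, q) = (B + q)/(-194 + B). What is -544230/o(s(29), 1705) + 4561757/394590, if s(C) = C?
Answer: -53148741287977/114036510 ≈ -4.6607e+5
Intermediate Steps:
o(B, q) = -(B + q)/(9*(-194 + B))
-544230/o(s(29), 1705) + 4561757/394590 = -544230*9*(-194 + 29)/(-1*29 - 1*1705) + 4561757/394590 = -544230*(-1485/(-29 - 1705)) + 4561757*(1/394590) = -544230/((⅑)*(-1/165)*(-1734)) + 4561757/394590 = -544230/578/495 + 4561757/394590 = -544230*495/578 + 4561757/394590 = -134696925/289 + 4561757/394590 = -53148741287977/114036510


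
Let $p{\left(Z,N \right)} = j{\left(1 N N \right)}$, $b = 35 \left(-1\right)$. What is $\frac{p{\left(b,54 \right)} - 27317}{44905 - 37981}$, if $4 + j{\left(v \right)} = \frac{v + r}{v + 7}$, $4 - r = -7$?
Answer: $- \frac{19964089}{5059713} \approx -3.9457$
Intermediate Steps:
$r = 11$ ($r = 4 - -7 = 4 + 7 = 11$)
$b = -35$
$j{\left(v \right)} = -4 + \frac{11 + v}{7 + v}$ ($j{\left(v \right)} = -4 + \frac{v + 11}{v + 7} = -4 + \frac{11 + v}{7 + v}$)
$p{\left(Z,N \right)} = \frac{-17 - 3 N^{2}}{7 + N^{2}}$ ($p{\left(Z,N \right)} = \frac{-17 - 3 \cdot 1 N N}{7 + 1 N N} = \frac{-17 - 3 N N}{7 + N N} = \frac{-17 - 3 N^{2}}{7 + N^{2}}$)
$\frac{p{\left(b,54 \right)} - 27317}{44905 - 37981} = \frac{\frac{-17 - 3 \cdot 54^{2}}{7 + 54^{2}} - 27317}{44905 - 37981} = \frac{\frac{-17 - 8748}{7 + 2916} - 27317}{6924} = \left(\frac{-17 - 8748}{2923} - 27317\right) \frac{1}{6924} = \left(\frac{1}{2923} \left(-8765\right) - 27317\right) \frac{1}{6924} = \left(- \frac{8765}{2923} - 27317\right) \frac{1}{6924} = \left(- \frac{79856356}{2923}\right) \frac{1}{6924} = - \frac{19964089}{5059713}$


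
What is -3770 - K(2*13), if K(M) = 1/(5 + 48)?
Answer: -199811/53 ≈ -3770.0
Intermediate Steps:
K(M) = 1/53
-3770 - K(2*13) = -3770 - 1*1/53 = -3770 - 1/53 = -199811/53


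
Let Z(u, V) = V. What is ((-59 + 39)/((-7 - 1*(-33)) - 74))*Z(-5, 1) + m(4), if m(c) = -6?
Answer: -67/12 ≈ -5.5833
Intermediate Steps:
((-59 + 39)/((-7 - 1*(-33)) - 74))*Z(-5, 1) + m(4) = ((-59 + 39)/((-7 - 1*(-33)) - 74))*1 - 6 = -20/((-7 + 33) - 74)*1 - 6 = -20/(26 - 74)*1 - 6 = -20/(-48)*1 - 6 = -20*(-1/48)*1 - 6 = (5/12)*1 - 6 = 5/12 - 6 = -67/12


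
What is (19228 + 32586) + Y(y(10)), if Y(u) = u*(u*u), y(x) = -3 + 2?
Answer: 51813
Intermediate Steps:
y(x) = -1
Y(u) = u³ (Y(u) = u*u² = u³)
(19228 + 32586) + Y(y(10)) = (19228 + 32586) + (-1)³ = 51814 - 1 = 51813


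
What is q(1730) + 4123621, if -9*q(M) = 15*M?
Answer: 12362213/3 ≈ 4.1207e+6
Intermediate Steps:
q(M) = -5*M/3
q(1730) + 4123621 = -5/3*1730 + 4123621 = -8650/3 + 4123621 = 12362213/3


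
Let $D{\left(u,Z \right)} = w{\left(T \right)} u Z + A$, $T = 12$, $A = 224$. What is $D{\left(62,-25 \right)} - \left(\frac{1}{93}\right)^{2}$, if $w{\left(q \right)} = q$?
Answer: $- \frac{158934025}{8649} \approx -18376.0$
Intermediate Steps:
$D{\left(u,Z \right)} = 224 + 12 Z u$ ($D{\left(u,Z \right)} = 12 u Z + 224 = 12 Z u + 224 = 224 + 12 Z u$)
$D{\left(62,-25 \right)} - \left(\frac{1}{93}\right)^{2} = \left(224 + 12 \left(-25\right) 62\right) - \left(\frac{1}{93}\right)^{2} = \left(224 - 18600\right) - \left(\frac{1}{93}\right)^{2} = -18376 - \frac{1}{8649} = - \frac{158934025}{8649}$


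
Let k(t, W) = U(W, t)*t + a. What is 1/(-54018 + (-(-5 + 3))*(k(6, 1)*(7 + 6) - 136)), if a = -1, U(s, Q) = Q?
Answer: -1/53380 ≈ -1.8734e-5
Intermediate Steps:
k(t, W) = -1 + t² (k(t, W) = t*t - 1 = t² - 1 = -1 + t²)
1/(-54018 + (-(-5 + 3))*(k(6, 1)*(7 + 6) - 136)) = 1/(-54018 + (-(-5 + 3))*((-1 + 6²)*(7 + 6) - 136)) = 1/(-54018 + (-1*(-2))*((-1 + 36)*13 - 136)) = 1/(-54018 + 2*(35*13 - 136)) = 1/(-54018 + 2*(455 - 136)) = 1/(-54018 + 2*319) = 1/(-54018 + 638) = 1/(-53380) = -1/53380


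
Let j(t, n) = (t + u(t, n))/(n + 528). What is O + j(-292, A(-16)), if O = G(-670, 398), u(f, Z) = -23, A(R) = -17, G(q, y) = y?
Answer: 29009/73 ≈ 397.38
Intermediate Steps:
O = 398
j(t, n) = (-23 + t)/(528 + n) (j(t, n) = (t - 23)/(n + 528) = (-23 + t)/(528 + n))
O + j(-292, A(-16)) = 398 + (-23 - 292)/(528 - 17) = 398 - 315/511 = 398 + (1/511)*(-315) = 398 - 45/73 = 29009/73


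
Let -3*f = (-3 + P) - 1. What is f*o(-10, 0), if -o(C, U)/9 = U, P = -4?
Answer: 0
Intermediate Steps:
f = 8/3 (f = -((-3 - 4) - 1)/3 = -(-7 - 1)/3 = -⅓*(-8) = 8/3 ≈ 2.6667)
o(C, U) = -9*U
f*o(-10, 0) = 8*(-9*0)/3 = (8/3)*0 = 0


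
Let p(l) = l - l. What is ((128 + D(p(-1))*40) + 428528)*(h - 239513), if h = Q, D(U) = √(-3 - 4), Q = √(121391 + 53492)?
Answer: -8*(53582 + 5*I*√7)*(239513 - √174883) ≈ -1.0249e+11 - 2.5303e+7*I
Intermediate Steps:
p(l) = 0
Q = √174883 ≈ 418.19
D(U) = I*√7 (D(U) = √(-7) = I*√7)
h = √174883 ≈ 418.19
((128 + D(p(-1))*40) + 428528)*(h - 239513) = ((128 + (I*√7)*40) + 428528)*(√174883 - 239513) = ((128 + 40*I*√7) + 428528)*(-239513 + √174883) = (428656 + 40*I*√7)*(-239513 + √174883) = (-239513 + √174883)*(428656 + 40*I*√7)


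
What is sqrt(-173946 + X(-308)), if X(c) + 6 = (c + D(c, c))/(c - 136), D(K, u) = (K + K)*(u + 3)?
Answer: I*sqrt(238718635)/37 ≈ 417.58*I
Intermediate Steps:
D(K, u) = 2*K*(3 + u) (D(K, u) = (2*K)*(3 + u) = 2*K*(3 + u))
X(c) = -6 + (c + 2*c*(3 + c))/(-136 + c) (X(c) = -6 + (c + 2*c*(3 + c))/(c - 136) = -6 + (c + 2*c*(3 + c))/(-136 + c))
sqrt(-173946 + X(-308)) = sqrt(-173946 + (816 - 308 + 2*(-308)**2)/(-136 - 308)) = sqrt(-173946 + (816 - 308 + 2*94864)/(-444)) = sqrt(-173946 - (816 - 308 + 189728)/444) = sqrt(-173946 - 1/444*190236) = sqrt(-173946 - 15853/37) = sqrt(-6451855/37) = I*sqrt(238718635)/37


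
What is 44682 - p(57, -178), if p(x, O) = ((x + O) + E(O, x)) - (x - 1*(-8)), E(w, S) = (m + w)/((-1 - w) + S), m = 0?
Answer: 5249645/117 ≈ 44869.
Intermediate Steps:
E(w, S) = w/(-1 + S - w) (E(w, S) = (0 + w)/((-1 - w) + S) = w/(-1 + S - w))
p(x, O) = -8 + O - O/(1 + O - x) (p(x, O) = ((x + O) - O/(1 + O - x)) - (x - 1*(-8)) = ((O + x) - O/(1 + O - x)) - (x + 8) = (O + x - O/(1 + O - x)) - (8 + x) = (O + x - O/(1 + O - x)) + (-8 - x) = -8 + O - O/(1 + O - x))
44682 - p(57, -178) = 44682 - (-1*(-178) + (-8 - 178)*(1 - 178 - 1*57))/(1 - 178 - 1*57) = 44682 - (178 - 186*(1 - 178 - 57))/(1 - 178 - 57) = 44682 - (178 - 186*(-234))/(-234) = 44682 - (-1)*(178 + 43524)/234 = 44682 - (-1)*43702/234 = 44682 - 1*(-21851/117) = 44682 + 21851/117 = 5249645/117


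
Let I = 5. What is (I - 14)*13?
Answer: -117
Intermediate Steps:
(I - 14)*13 = (5 - 14)*13 = -9*13 = -117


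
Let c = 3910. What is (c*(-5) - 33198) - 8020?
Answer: -60768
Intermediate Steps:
(c*(-5) - 33198) - 8020 = (3910*(-5) - 33198) - 8020 = (-19550 - 33198) - 8020 = -52748 - 8020 = -60768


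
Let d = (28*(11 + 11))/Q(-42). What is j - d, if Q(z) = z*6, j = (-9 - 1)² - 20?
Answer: 742/9 ≈ 82.444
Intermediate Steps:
j = 80 (j = (-10)² - 20 = 100 - 20 = 80)
Q(z) = 6*z
d = -22/9 (d = (28*(11 + 11))/((6*(-42))) = (28*22)/(-252) = 616*(-1/252) = -22/9 ≈ -2.4444)
j - d = 80 - 1*(-22/9) = 80 + 22/9 = 742/9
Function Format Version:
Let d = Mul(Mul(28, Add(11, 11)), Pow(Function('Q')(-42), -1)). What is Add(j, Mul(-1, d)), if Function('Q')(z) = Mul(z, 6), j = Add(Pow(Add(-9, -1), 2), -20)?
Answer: Rational(742, 9) ≈ 82.444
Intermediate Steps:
j = 80 (j = Add(Pow(-10, 2), -20) = Add(100, -20) = 80)
Function('Q')(z) = Mul(6, z)
d = Rational(-22, 9) (d = Mul(Mul(28, Add(11, 11)), Pow(Mul(6, -42), -1)) = Mul(Mul(28, 22), Pow(-252, -1)) = Mul(616, Rational(-1, 252)) = Rational(-22, 9) ≈ -2.4444)
Add(j, Mul(-1, d)) = Add(80, Mul(-1, Rational(-22, 9))) = Add(80, Rational(22, 9)) = Rational(742, 9)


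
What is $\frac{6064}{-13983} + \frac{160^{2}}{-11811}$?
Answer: $- \frac{47731856}{18350357} \approx -2.6011$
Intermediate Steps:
$\frac{6064}{-13983} + \frac{160^{2}}{-11811} = 6064 \left(- \frac{1}{13983}\right) + 25600 \left(- \frac{1}{11811}\right) = - \frac{6064}{13983} - \frac{25600}{11811} = - \frac{47731856}{18350357}$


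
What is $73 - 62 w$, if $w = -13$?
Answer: $879$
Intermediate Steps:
$73 - 62 w = 73 - -806 = 73 + 806 = 879$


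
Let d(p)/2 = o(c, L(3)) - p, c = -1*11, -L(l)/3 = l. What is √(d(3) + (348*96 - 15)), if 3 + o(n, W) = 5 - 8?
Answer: 5*√1335 ≈ 182.69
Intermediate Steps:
L(l) = -3*l
c = -11
o(n, W) = -6 (o(n, W) = -3 + (5 - 8) = -3 - 3 = -6)
d(p) = -12 - 2*p (d(p) = 2*(-6 - p) = -12 - 2*p)
√(d(3) + (348*96 - 15)) = √((-12 - 2*3) + (348*96 - 15)) = √((-12 - 6) + (33408 - 15)) = √(-18 + 33393) = √33375 = 5*√1335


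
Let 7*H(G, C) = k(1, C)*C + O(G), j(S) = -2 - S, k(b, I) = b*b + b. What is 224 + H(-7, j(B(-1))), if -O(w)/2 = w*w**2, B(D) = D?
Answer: 2252/7 ≈ 321.71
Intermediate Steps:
k(b, I) = b + b**2 (k(b, I) = b**2 + b = b + b**2)
O(w) = -2*w**3 (O(w) = -2*w*w**2 = -2*w**3)
H(G, C) = -2*G**3/7 + 2*C/7 (H(G, C) = ((1*(1 + 1))*C - 2*G**3)/7 = ((1*2)*C - 2*G**3)/7 = (2*C - 2*G**3)/7 = (-2*G**3 + 2*C)/7 = -2*G**3/7 + 2*C/7)
224 + H(-7, j(B(-1))) = 224 + (-2/7*(-7)**3 + 2*(-2 - 1*(-1))/7) = 224 + (-2/7*(-343) + 2*(-2 + 1)/7) = 224 + (98 + (2/7)*(-1)) = 224 + (98 - 2/7) = 224 + 684/7 = 2252/7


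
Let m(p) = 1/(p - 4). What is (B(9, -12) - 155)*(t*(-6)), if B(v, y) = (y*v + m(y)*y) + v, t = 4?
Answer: 6078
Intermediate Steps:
m(p) = 1/(-4 + p)
B(v, y) = v + v*y + y/(-4 + y) (B(v, y) = (y*v + y/(-4 + y)) + v = (v*y + y/(-4 + y)) + v = v + v*y + y/(-4 + y))
(B(9, -12) - 155)*(t*(-6)) = ((-12 + 9*(1 - 12)*(-4 - 12))/(-4 - 12) - 155)*(4*(-6)) = ((-12 + 9*(-11)*(-16))/(-16) - 155)*(-24) = (-(-12 + 1584)/16 - 155)*(-24) = (-1/16*1572 - 155)*(-24) = (-393/4 - 155)*(-24) = -1013/4*(-24) = 6078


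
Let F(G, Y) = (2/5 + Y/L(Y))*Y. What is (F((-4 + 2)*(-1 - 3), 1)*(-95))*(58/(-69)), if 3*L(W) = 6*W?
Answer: 1653/23 ≈ 71.870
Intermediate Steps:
L(W) = 2*W (L(W) = (6*W)/3 = 2*W)
F(G, Y) = 9*Y/10 (F(G, Y) = (2/5 + Y/((2*Y)))*Y = (2*(1/5) + Y*(1/(2*Y)))*Y = (2/5 + 1/2)*Y = 9*Y/10)
(F((-4 + 2)*(-1 - 3), 1)*(-95))*(58/(-69)) = (((9/10)*1)*(-95))*(58/(-69)) = ((9/10)*(-95))*(58*(-1/69)) = -171/2*(-58/69) = 1653/23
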